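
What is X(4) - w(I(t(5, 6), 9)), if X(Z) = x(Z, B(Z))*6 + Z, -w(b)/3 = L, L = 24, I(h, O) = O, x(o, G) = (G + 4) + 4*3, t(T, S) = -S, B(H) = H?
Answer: 196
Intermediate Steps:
x(o, G) = 16 + G (x(o, G) = (4 + G) + 12 = 16 + G)
w(b) = -72 (w(b) = -3*24 = -72)
X(Z) = 96 + 7*Z (X(Z) = (16 + Z)*6 + Z = (96 + 6*Z) + Z = 96 + 7*Z)
X(4) - w(I(t(5, 6), 9)) = (96 + 7*4) - 1*(-72) = (96 + 28) + 72 = 124 + 72 = 196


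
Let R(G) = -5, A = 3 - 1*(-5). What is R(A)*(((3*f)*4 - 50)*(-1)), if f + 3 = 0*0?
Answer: -430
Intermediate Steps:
A = 8 (A = 3 + 5 = 8)
f = -3 (f = -3 + 0*0 = -3 + 0 = -3)
R(A)*(((3*f)*4 - 50)*(-1)) = -5*((3*(-3))*4 - 50)*(-1) = -5*(-9*4 - 50)*(-1) = -5*(-36 - 50)*(-1) = -(-430)*(-1) = -5*86 = -430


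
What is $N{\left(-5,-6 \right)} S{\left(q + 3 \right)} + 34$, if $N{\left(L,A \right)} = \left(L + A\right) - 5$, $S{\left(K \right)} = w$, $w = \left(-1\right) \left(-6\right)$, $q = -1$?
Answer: $-62$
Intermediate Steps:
$w = 6$
$S{\left(K \right)} = 6$
$N{\left(L,A \right)} = -5 + A + L$ ($N{\left(L,A \right)} = \left(A + L\right) - 5 = -5 + A + L$)
$N{\left(-5,-6 \right)} S{\left(q + 3 \right)} + 34 = \left(-5 - 6 - 5\right) 6 + 34 = \left(-16\right) 6 + 34 = -96 + 34 = -62$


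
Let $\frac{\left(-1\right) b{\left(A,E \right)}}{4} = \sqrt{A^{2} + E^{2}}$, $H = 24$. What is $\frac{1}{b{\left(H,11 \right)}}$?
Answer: $- \frac{\sqrt{697}}{2788} \approx -0.0094694$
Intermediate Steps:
$b{\left(A,E \right)} = - 4 \sqrt{A^{2} + E^{2}}$
$\frac{1}{b{\left(H,11 \right)}} = \frac{1}{\left(-4\right) \sqrt{24^{2} + 11^{2}}} = \frac{1}{\left(-4\right) \sqrt{576 + 121}} = \frac{1}{\left(-4\right) \sqrt{697}} = - \frac{\sqrt{697}}{2788}$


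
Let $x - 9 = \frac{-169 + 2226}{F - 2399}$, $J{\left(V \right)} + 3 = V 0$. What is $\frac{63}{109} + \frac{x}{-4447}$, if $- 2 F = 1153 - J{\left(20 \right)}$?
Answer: $\frac{831343073}{1443020371} \approx 0.57611$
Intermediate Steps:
$J{\left(V \right)} = -3$ ($J{\left(V \right)} = -3 + V 0 = -3 + 0 = -3$)
$F = -578$ ($F = - \frac{1153 - -3}{2} = - \frac{1153 + 3}{2} = \left(- \frac{1}{2}\right) 1156 = -578$)
$x = \frac{24736}{2977}$ ($x = 9 + \frac{-169 + 2226}{-578 - 2399} = 9 + \frac{2057}{-2977} = 9 + 2057 \left(- \frac{1}{2977}\right) = 9 - \frac{2057}{2977} = \frac{24736}{2977} \approx 8.309$)
$\frac{63}{109} + \frac{x}{-4447} = \frac{63}{109} + \frac{24736}{2977 \left(-4447\right)} = 63 \cdot \frac{1}{109} + \frac{24736}{2977} \left(- \frac{1}{4447}\right) = \frac{63}{109} - \frac{24736}{13238719} = \frac{831343073}{1443020371}$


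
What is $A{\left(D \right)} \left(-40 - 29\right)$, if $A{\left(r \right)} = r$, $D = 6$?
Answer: $-414$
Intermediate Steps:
$A{\left(D \right)} \left(-40 - 29\right) = 6 \left(-40 - 29\right) = 6 \left(-69\right) = -414$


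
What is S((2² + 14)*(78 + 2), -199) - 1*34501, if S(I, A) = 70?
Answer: -34431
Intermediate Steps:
S((2² + 14)*(78 + 2), -199) - 1*34501 = 70 - 1*34501 = 70 - 34501 = -34431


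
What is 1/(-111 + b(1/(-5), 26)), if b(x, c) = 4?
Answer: -1/107 ≈ -0.0093458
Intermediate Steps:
1/(-111 + b(1/(-5), 26)) = 1/(-111 + 4) = 1/(-107) = -1/107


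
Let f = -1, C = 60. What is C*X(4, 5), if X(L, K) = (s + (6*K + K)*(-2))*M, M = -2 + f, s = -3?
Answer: 13140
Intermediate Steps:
M = -3 (M = -2 - 1 = -3)
X(L, K) = 9 + 42*K (X(L, K) = (-3 + (6*K + K)*(-2))*(-3) = (-3 + (7*K)*(-2))*(-3) = (-3 - 14*K)*(-3) = 9 + 42*K)
C*X(4, 5) = 60*(9 + 42*5) = 60*(9 + 210) = 60*219 = 13140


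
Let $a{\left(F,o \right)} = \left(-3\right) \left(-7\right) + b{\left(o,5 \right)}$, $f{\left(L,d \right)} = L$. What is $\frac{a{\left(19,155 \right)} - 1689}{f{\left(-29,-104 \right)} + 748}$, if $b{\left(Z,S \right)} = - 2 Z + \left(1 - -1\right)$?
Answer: $- \frac{1976}{719} \approx -2.7483$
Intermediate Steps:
$b{\left(Z,S \right)} = 2 - 2 Z$ ($b{\left(Z,S \right)} = - 2 Z + \left(1 + 1\right) = - 2 Z + 2 = 2 - 2 Z$)
$a{\left(F,o \right)} = 23 - 2 o$ ($a{\left(F,o \right)} = \left(-3\right) \left(-7\right) - \left(-2 + 2 o\right) = 21 - \left(-2 + 2 o\right) = 23 - 2 o$)
$\frac{a{\left(19,155 \right)} - 1689}{f{\left(-29,-104 \right)} + 748} = \frac{\left(23 - 310\right) - 1689}{-29 + 748} = \frac{\left(23 - 310\right) - 1689}{719} = \left(-287 - 1689\right) \frac{1}{719} = \left(-1976\right) \frac{1}{719} = - \frac{1976}{719}$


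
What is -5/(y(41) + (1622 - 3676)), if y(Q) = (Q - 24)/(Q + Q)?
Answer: 410/168411 ≈ 0.0024345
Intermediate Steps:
y(Q) = (-24 + Q)/(2*Q) (y(Q) = (-24 + Q)/((2*Q)) = (-24 + Q)*(1/(2*Q)) = (-24 + Q)/(2*Q))
-5/(y(41) + (1622 - 3676)) = -5/((½)*(-24 + 41)/41 + (1622 - 3676)) = -5/((½)*(1/41)*17 - 2054) = -5/(17/82 - 2054) = -5/(-168411/82) = -5*(-82/168411) = 410/168411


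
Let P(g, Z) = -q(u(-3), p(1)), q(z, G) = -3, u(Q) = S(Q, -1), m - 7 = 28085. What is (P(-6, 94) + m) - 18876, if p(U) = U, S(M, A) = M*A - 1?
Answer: 9219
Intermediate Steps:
m = 28092 (m = 7 + 28085 = 28092)
S(M, A) = -1 + A*M (S(M, A) = A*M - 1 = -1 + A*M)
u(Q) = -1 - Q
P(g, Z) = 3 (P(g, Z) = -1*(-3) = 3)
(P(-6, 94) + m) - 18876 = (3 + 28092) - 18876 = 28095 - 18876 = 9219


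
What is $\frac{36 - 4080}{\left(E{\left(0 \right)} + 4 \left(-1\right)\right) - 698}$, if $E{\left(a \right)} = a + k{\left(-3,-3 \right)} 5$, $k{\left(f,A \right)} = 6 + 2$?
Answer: $\frac{2022}{331} \approx 6.1088$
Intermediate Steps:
$k{\left(f,A \right)} = 8$
$E{\left(a \right)} = 40 + a$ ($E{\left(a \right)} = a + 8 \cdot 5 = a + 40 = 40 + a$)
$\frac{36 - 4080}{\left(E{\left(0 \right)} + 4 \left(-1\right)\right) - 698} = \frac{36 - 4080}{\left(\left(40 + 0\right) + 4 \left(-1\right)\right) - 698} = - \frac{4044}{\left(40 - 4\right) - 698} = - \frac{4044}{36 - 698} = - \frac{4044}{-662} = \left(-4044\right) \left(- \frac{1}{662}\right) = \frac{2022}{331}$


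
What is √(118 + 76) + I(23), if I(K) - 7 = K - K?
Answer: 7 + √194 ≈ 20.928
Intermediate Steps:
I(K) = 7 (I(K) = 7 + (K - K) = 7 + 0 = 7)
√(118 + 76) + I(23) = √(118 + 76) + 7 = √194 + 7 = 7 + √194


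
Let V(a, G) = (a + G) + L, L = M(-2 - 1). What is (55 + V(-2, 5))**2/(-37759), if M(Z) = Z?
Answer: -3025/37759 ≈ -0.080113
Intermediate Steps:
L = -3 (L = -2 - 1 = -3)
V(a, G) = -3 + G + a (V(a, G) = (a + G) - 3 = (G + a) - 3 = -3 + G + a)
(55 + V(-2, 5))**2/(-37759) = (55 + (-3 + 5 - 2))**2/(-37759) = (55 + 0)**2*(-1/37759) = 55**2*(-1/37759) = 3025*(-1/37759) = -3025/37759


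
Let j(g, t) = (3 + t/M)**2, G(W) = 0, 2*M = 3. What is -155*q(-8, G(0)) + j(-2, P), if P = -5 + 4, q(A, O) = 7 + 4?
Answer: -15296/9 ≈ -1699.6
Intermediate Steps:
M = 3/2 (M = (1/2)*3 = 3/2 ≈ 1.5000)
q(A, O) = 11
P = -1
j(g, t) = (3 + 2*t/3)**2 (j(g, t) = (3 + t/(3/2))**2 = (3 + t*(2/3))**2 = (3 + 2*t/3)**2)
-155*q(-8, G(0)) + j(-2, P) = -155*11 + (9 + 2*(-1))**2/9 = -1705 + (9 - 2)**2/9 = -1705 + (1/9)*7**2 = -1705 + (1/9)*49 = -1705 + 49/9 = -15296/9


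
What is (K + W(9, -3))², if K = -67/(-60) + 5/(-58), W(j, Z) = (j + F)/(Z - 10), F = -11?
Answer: 717650521/511664400 ≈ 1.4026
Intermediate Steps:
W(j, Z) = (-11 + j)/(-10 + Z) (W(j, Z) = (j - 11)/(Z - 10) = (-11 + j)/(-10 + Z))
K = 1793/1740 (K = -67*(-1/60) + 5*(-1/58) = 67/60 - 5/58 = 1793/1740 ≈ 1.0305)
(K + W(9, -3))² = (1793/1740 + (-11 + 9)/(-10 - 3))² = (1793/1740 - 2/(-13))² = (1793/1740 - 1/13*(-2))² = (1793/1740 + 2/13)² = (26789/22620)² = 717650521/511664400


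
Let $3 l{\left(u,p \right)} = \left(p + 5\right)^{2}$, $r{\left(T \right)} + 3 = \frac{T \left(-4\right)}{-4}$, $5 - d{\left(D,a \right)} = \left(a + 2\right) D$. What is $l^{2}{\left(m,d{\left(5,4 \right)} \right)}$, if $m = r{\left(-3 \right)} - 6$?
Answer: $\frac{160000}{9} \approx 17778.0$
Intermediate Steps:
$d{\left(D,a \right)} = 5 - D \left(2 + a\right)$ ($d{\left(D,a \right)} = 5 - \left(a + 2\right) D = 5 - \left(2 + a\right) D = 5 - D \left(2 + a\right)$)
$r{\left(T \right)} = -3 + T$ ($r{\left(T \right)} = -3 + \frac{T \left(-4\right)}{-4} = -3 + - 4 T \left(- \frac{1}{4}\right) = -3 + T$)
$m = -12$ ($m = \left(-3 - 3\right) - 6 = -6 - 6 = -12$)
$l{\left(u,p \right)} = \frac{\left(5 + p\right)^{2}}{3}$ ($l{\left(u,p \right)} = \frac{\left(p + 5\right)^{2}}{3} = \frac{\left(5 + p\right)^{2}}{3}$)
$l^{2}{\left(m,d{\left(5,4 \right)} \right)} = \left(\frac{\left(5 - \left(5 + 20\right)\right)^{2}}{3}\right)^{2} = \left(\frac{\left(5 - 25\right)^{2}}{3}\right)^{2} = \left(\frac{\left(-20\right)^{2}}{3}\right)^{2} = \left(\frac{1}{3} \cdot 400\right)^{2} = \left(\frac{400}{3}\right)^{2} = \frac{160000}{9}$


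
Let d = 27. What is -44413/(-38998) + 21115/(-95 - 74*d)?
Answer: -730486361/81622814 ≈ -8.9495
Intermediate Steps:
-44413/(-38998) + 21115/(-95 - 74*d) = -44413/(-38998) + 21115/(-95 - 74*27) = -44413*(-1/38998) + 21115/(-95 - 1998) = 44413/38998 + 21115/(-2093) = 44413/38998 + 21115*(-1/2093) = 44413/38998 - 21115/2093 = -730486361/81622814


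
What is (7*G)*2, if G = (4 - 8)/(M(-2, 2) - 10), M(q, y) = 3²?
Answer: 56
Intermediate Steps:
M(q, y) = 9
G = 4 (G = (4 - 8)/(9 - 10) = -4/(-1) = -4*(-1) = 4)
(7*G)*2 = (7*4)*2 = 28*2 = 56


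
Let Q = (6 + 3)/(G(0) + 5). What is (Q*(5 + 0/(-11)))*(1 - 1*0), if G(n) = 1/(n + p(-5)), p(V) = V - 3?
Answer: 120/13 ≈ 9.2308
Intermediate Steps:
p(V) = -3 + V
G(n) = 1/(-8 + n) (G(n) = 1/(n + (-3 - 5)) = 1/(n - 8) = 1/(-8 + n))
Q = 24/13 (Q = (6 + 3)/(1/(-8 + 0) + 5) = 9/(1/(-8) + 5) = 9/(-1/8 + 5) = 9/(39/8) = 9*(8/39) = 24/13 ≈ 1.8462)
(Q*(5 + 0/(-11)))*(1 - 1*0) = (24*(5 + 0/(-11))/13)*(1 - 1*0) = (24*(5 + 0*(-1/11))/13)*(1 + 0) = (24*(5 + 0)/13)*1 = ((24/13)*5)*1 = (120/13)*1 = 120/13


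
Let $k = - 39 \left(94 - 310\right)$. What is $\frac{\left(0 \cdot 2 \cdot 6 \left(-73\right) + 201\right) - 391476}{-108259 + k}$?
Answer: $\frac{78255}{19967} \approx 3.9192$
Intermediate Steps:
$k = 8424$ ($k = \left(-39\right) \left(-216\right) = 8424$)
$\frac{\left(0 \cdot 2 \cdot 6 \left(-73\right) + 201\right) - 391476}{-108259 + k} = \frac{\left(0 \cdot 2 \cdot 6 \left(-73\right) + 201\right) - 391476}{-108259 + 8424} = \frac{\left(0 \cdot 6 \left(-73\right) + 201\right) - 391476}{-99835} = \left(\left(0 \left(-73\right) + 201\right) - 391476\right) \left(- \frac{1}{99835}\right) = \left(\left(0 + 201\right) - 391476\right) \left(- \frac{1}{99835}\right) = \left(201 - 391476\right) \left(- \frac{1}{99835}\right) = \left(-391275\right) \left(- \frac{1}{99835}\right) = \frac{78255}{19967}$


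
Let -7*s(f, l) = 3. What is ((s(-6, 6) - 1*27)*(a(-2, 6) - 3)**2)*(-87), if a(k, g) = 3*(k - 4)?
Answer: 1052352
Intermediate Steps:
s(f, l) = -3/7 (s(f, l) = -1/7*3 = -3/7)
a(k, g) = -12 + 3*k (a(k, g) = 3*(-4 + k) = -12 + 3*k)
((s(-6, 6) - 1*27)*(a(-2, 6) - 3)**2)*(-87) = ((-3/7 - 1*27)*((-12 + 3*(-2)) - 3)**2)*(-87) = ((-3/7 - 27)*((-12 - 6) - 3)**2)*(-87) = -192*(-18 - 3)**2/7*(-87) = -192/7*(-21)**2*(-87) = -192/7*441*(-87) = -12096*(-87) = 1052352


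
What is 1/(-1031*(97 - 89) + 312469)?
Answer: 1/304221 ≈ 3.2871e-6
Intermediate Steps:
1/(-1031*(97 - 89) + 312469) = 1/(-1031*8 + 312469) = 1/(-8248 + 312469) = 1/304221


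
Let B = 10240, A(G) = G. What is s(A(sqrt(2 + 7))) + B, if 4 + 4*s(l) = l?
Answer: 40959/4 ≈ 10240.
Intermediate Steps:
s(l) = -1 + l/4
s(A(sqrt(2 + 7))) + B = (-1 + sqrt(2 + 7)/4) + 10240 = (-1 + sqrt(9)/4) + 10240 = (-1 + (1/4)*3) + 10240 = (-1 + 3/4) + 10240 = -1/4 + 10240 = 40959/4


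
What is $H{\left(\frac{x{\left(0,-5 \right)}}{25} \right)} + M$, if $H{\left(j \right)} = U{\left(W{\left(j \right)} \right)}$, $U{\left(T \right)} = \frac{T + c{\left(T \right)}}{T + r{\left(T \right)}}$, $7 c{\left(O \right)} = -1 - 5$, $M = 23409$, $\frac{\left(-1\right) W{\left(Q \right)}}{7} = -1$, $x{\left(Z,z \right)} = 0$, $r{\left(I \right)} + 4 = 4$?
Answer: $\frac{1147084}{49} \approx 23410.0$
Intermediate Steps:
$r{\left(I \right)} = 0$ ($r{\left(I \right)} = -4 + 4 = 0$)
$W{\left(Q \right)} = 7$ ($W{\left(Q \right)} = \left(-7\right) \left(-1\right) = 7$)
$c{\left(O \right)} = - \frac{6}{7}$ ($c{\left(O \right)} = \frac{-1 - 5}{7} = \frac{1}{7} \left(-6\right) = - \frac{6}{7}$)
$U{\left(T \right)} = \frac{- \frac{6}{7} + T}{T}$ ($U{\left(T \right)} = \frac{T - \frac{6}{7}}{T + 0} = \frac{- \frac{6}{7} + T}{T}$)
$H{\left(j \right)} = \frac{43}{49}$ ($H{\left(j \right)} = \frac{- \frac{6}{7} + 7}{7} = \frac{1}{7} \cdot \frac{43}{7} = \frac{43}{49}$)
$H{\left(\frac{x{\left(0,-5 \right)}}{25} \right)} + M = \frac{43}{49} + 23409 = \frac{1147084}{49}$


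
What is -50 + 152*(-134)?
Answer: -20418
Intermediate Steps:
-50 + 152*(-134) = -50 - 20368 = -20418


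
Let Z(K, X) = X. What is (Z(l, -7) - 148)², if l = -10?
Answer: 24025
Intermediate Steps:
(Z(l, -7) - 148)² = (-7 - 148)² = (-155)² = 24025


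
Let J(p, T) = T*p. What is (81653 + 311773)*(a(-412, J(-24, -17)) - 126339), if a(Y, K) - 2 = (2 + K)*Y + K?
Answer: -116001262674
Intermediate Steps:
a(Y, K) = 2 + K + Y*(2 + K) (a(Y, K) = 2 + ((2 + K)*Y + K) = 2 + (Y*(2 + K) + K) = 2 + (K + Y*(2 + K)) = 2 + K + Y*(2 + K))
(81653 + 311773)*(a(-412, J(-24, -17)) - 126339) = (81653 + 311773)*((2 - 17*(-24) + 2*(-412) - 17*(-24)*(-412)) - 126339) = 393426*((2 + 408 - 824 + 408*(-412)) - 126339) = 393426*((2 + 408 - 824 - 168096) - 126339) = 393426*(-168510 - 126339) = 393426*(-294849) = -116001262674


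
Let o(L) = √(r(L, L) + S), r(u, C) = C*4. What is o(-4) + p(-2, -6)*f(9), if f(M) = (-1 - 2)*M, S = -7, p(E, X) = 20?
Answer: -540 + I*√23 ≈ -540.0 + 4.7958*I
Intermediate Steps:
r(u, C) = 4*C
o(L) = √(-7 + 4*L) (o(L) = √(4*L - 7) = √(-7 + 4*L))
f(M) = -3*M
o(-4) + p(-2, -6)*f(9) = √(-7 + 4*(-4)) + 20*(-3*9) = √(-7 - 16) + 20*(-27) = √(-23) - 540 = I*√23 - 540 = -540 + I*√23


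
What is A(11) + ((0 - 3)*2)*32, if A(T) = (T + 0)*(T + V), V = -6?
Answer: -137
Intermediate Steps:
A(T) = T*(-6 + T) (A(T) = (T + 0)*(T - 6) = T*(-6 + T))
A(11) + ((0 - 3)*2)*32 = 11*(-6 + 11) + ((0 - 3)*2)*32 = 11*5 - 3*2*32 = 55 - 6*32 = 55 - 192 = -137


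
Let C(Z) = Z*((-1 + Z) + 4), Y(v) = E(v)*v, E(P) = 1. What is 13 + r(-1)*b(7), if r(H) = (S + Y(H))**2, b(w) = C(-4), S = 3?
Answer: 29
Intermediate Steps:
Y(v) = v (Y(v) = 1*v = v)
C(Z) = Z*(3 + Z)
b(w) = 4 (b(w) = -4*(3 - 4) = -4*(-1) = 4)
r(H) = (3 + H)**2
13 + r(-1)*b(7) = 13 + (3 - 1)**2*4 = 13 + 2**2*4 = 13 + 4*4 = 13 + 16 = 29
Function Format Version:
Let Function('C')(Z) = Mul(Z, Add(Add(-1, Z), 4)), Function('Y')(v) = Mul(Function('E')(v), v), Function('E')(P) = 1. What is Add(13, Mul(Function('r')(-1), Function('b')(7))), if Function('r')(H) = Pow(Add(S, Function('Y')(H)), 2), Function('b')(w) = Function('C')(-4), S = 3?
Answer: 29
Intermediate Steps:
Function('Y')(v) = v (Function('Y')(v) = Mul(1, v) = v)
Function('C')(Z) = Mul(Z, Add(3, Z))
Function('b')(w) = 4 (Function('b')(w) = Mul(-4, Add(3, -4)) = Mul(-4, -1) = 4)
Function('r')(H) = Pow(Add(3, H), 2)
Add(13, Mul(Function('r')(-1), Function('b')(7))) = Add(13, Mul(Pow(Add(3, -1), 2), 4)) = Add(13, Mul(Pow(2, 2), 4)) = Add(13, Mul(4, 4)) = Add(13, 16) = 29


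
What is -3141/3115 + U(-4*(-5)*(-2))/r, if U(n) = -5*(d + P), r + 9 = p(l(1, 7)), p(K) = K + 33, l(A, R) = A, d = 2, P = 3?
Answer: -6256/3115 ≈ -2.0083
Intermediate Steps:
p(K) = 33 + K
r = 25 (r = -9 + (33 + 1) = -9 + 34 = 25)
U(n) = -25 (U(n) = -5*(2 + 3) = -5*5 = -25)
-3141/3115 + U(-4*(-5)*(-2))/r = -3141/3115 - 25/25 = -3141*1/3115 - 25*1/25 = -3141/3115 - 1 = -6256/3115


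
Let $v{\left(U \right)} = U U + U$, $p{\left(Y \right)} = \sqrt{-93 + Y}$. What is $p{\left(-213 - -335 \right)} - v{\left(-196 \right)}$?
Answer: $-38220 + \sqrt{29} \approx -38215.0$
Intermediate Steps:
$v{\left(U \right)} = U + U^{2}$ ($v{\left(U \right)} = U^{2} + U = U + U^{2}$)
$p{\left(-213 - -335 \right)} - v{\left(-196 \right)} = \sqrt{-93 - -122} - - 196 \left(1 - 196\right) = \sqrt{-93 + \left(-213 + 335\right)} - \left(-196\right) \left(-195\right) = \sqrt{-93 + 122} - 38220 = \sqrt{29} - 38220 = -38220 + \sqrt{29}$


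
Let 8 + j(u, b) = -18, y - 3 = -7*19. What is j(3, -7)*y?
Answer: 3380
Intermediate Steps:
y = -130 (y = 3 - 7*19 = 3 - 133 = -130)
j(u, b) = -26 (j(u, b) = -8 - 18 = -26)
j(3, -7)*y = -26*(-130) = 3380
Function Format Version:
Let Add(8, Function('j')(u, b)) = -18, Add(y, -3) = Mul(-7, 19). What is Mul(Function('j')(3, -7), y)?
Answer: 3380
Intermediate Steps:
y = -130 (y = Add(3, Mul(-7, 19)) = Add(3, -133) = -130)
Function('j')(u, b) = -26 (Function('j')(u, b) = Add(-8, -18) = -26)
Mul(Function('j')(3, -7), y) = Mul(-26, -130) = 3380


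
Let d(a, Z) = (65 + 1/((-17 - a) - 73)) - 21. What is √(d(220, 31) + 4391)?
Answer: 3*√47355910/310 ≈ 66.596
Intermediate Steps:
d(a, Z) = 44 + 1/(-90 - a) (d(a, Z) = (65 + 1/(-90 - a)) - 21 = 44 + 1/(-90 - a))
√(d(220, 31) + 4391) = √((3959 + 44*220)/(90 + 220) + 4391) = √((3959 + 9680)/310 + 4391) = √((1/310)*13639 + 4391) = √(13639/310 + 4391) = √(1374849/310) = 3*√47355910/310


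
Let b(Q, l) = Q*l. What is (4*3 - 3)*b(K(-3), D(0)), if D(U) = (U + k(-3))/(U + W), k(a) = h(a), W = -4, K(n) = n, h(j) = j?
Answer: -81/4 ≈ -20.250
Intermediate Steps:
k(a) = a
D(U) = (-3 + U)/(-4 + U) (D(U) = (U - 3)/(U - 4) = (-3 + U)/(-4 + U))
(4*3 - 3)*b(K(-3), D(0)) = (4*3 - 3)*(-3*(-3 + 0)/(-4 + 0)) = (12 - 3)*(-3*(-3)/(-4)) = 9*(-(-3)*(-3)/4) = 9*(-3*¾) = 9*(-9/4) = -81/4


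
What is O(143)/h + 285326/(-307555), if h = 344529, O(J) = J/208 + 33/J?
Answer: -20446982199427/22040016251760 ≈ -0.92772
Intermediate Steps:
O(J) = 33/J + J/208 (O(J) = J*(1/208) + 33/J = J/208 + 33/J = 33/J + J/208)
O(143)/h + 285326/(-307555) = (33/143 + (1/208)*143)/344529 + 285326/(-307555) = (33*(1/143) + 11/16)*(1/344529) + 285326*(-1/307555) = (3/13 + 11/16)*(1/344529) - 285326/307555 = (191/208)*(1/344529) - 285326/307555 = 191/71662032 - 285326/307555 = -20446982199427/22040016251760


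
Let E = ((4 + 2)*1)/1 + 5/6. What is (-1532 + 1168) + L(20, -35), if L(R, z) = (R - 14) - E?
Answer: -2189/6 ≈ -364.83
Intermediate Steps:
E = 41/6 (E = (6*1)*1 + 5*(⅙) = 6*1 + ⅚ = 6 + ⅚ = 41/6 ≈ 6.8333)
L(R, z) = -125/6 + R (L(R, z) = (R - 14) - 1*41/6 = (-14 + R) - 41/6 = -125/6 + R)
(-1532 + 1168) + L(20, -35) = (-1532 + 1168) + (-125/6 + 20) = -364 - ⅚ = -2189/6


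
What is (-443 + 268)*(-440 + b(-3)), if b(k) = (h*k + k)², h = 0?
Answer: 75425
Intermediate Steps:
b(k) = k² (b(k) = (0*k + k)² = (0 + k)² = k²)
(-443 + 268)*(-440 + b(-3)) = (-443 + 268)*(-440 + (-3)²) = -175*(-440 + 9) = -175*(-431) = 75425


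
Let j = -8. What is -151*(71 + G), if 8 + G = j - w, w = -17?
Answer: -10872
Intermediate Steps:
G = 1 (G = -8 + (-8 - 1*(-17)) = -8 + (-8 + 17) = -8 + 9 = 1)
-151*(71 + G) = -151*(71 + 1) = -151*72 = -10872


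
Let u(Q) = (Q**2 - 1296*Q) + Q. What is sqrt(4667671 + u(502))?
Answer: sqrt(4269585) ≈ 2066.3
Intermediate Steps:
u(Q) = Q**2 - 1295*Q
sqrt(4667671 + u(502)) = sqrt(4667671 + 502*(-1295 + 502)) = sqrt(4667671 + 502*(-793)) = sqrt(4667671 - 398086) = sqrt(4269585)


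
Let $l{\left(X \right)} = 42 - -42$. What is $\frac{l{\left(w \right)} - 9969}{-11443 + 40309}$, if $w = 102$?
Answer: $- \frac{3295}{9622} \approx -0.34244$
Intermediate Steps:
$l{\left(X \right)} = 84$ ($l{\left(X \right)} = 42 + 42 = 84$)
$\frac{l{\left(w \right)} - 9969}{-11443 + 40309} = \frac{84 - 9969}{-11443 + 40309} = - \frac{9885}{28866} = \left(-9885\right) \frac{1}{28866} = - \frac{3295}{9622}$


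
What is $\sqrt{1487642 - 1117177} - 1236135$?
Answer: $-1236135 + \sqrt{370465} \approx -1.2355 \cdot 10^{6}$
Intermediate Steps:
$\sqrt{1487642 - 1117177} - 1236135 = \sqrt{370465} - 1236135 = -1236135 + \sqrt{370465}$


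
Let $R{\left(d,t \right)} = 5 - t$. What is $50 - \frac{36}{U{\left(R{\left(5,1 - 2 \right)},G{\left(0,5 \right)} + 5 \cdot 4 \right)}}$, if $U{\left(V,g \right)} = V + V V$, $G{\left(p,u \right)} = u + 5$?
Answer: $\frac{344}{7} \approx 49.143$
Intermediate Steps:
$G{\left(p,u \right)} = 5 + u$
$U{\left(V,g \right)} = V + V^{2}$
$50 - \frac{36}{U{\left(R{\left(5,1 - 2 \right)},G{\left(0,5 \right)} + 5 \cdot 4 \right)}} = 50 - \frac{36}{\left(5 - \left(1 - 2\right)\right) \left(1 + \left(5 - \left(1 - 2\right)\right)\right)} = 50 - \frac{36}{\left(5 - -1\right) \left(1 + \left(5 - -1\right)\right)} = 50 - \frac{36}{\left(5 + 1\right) \left(1 + \left(5 + 1\right)\right)} = 50 - \frac{36}{6 \left(1 + 6\right)} = 50 - \frac{36}{6 \cdot 7} = 50 - \frac{36}{42} = 50 - \frac{6}{7} = \frac{344}{7}$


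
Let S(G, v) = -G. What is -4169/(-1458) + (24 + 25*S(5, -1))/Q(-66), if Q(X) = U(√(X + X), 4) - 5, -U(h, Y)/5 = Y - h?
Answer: 801791/228906 + 202*I*√33/785 ≈ 3.5027 + 1.4782*I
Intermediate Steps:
U(h, Y) = -5*Y + 5*h (U(h, Y) = -5*(Y - h) = -5*Y + 5*h)
Q(X) = -25 + 5*√2*√X (Q(X) = (-5*4 + 5*√(X + X)) - 5 = (-20 + 5*√(2*X)) - 5 = (-20 + 5*(√2*√X)) - 5 = (-20 + 5*√2*√X) - 5 = -25 + 5*√2*√X)
-4169/(-1458) + (24 + 25*S(5, -1))/Q(-66) = -4169/(-1458) + (24 + 25*(-1*5))/(-25 + 5*√2*√(-66)) = -4169*(-1/1458) + (24 + 25*(-5))/(-25 + 5*√2*(I*√66)) = 4169/1458 + (24 - 125)/(-25 + 10*I*√33) = 4169/1458 - 101/(-25 + 10*I*√33)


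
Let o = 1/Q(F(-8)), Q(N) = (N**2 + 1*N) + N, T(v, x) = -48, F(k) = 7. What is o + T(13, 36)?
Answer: -3023/63 ≈ -47.984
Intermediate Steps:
Q(N) = N**2 + 2*N (Q(N) = (N**2 + N) + N = (N + N**2) + N = N**2 + 2*N)
o = 1/63 (o = 1/(7*(2 + 7)) = 1/(7*9) = 1/63 ≈ 0.015873)
o + T(13, 36) = 1/63 - 48 = -3023/63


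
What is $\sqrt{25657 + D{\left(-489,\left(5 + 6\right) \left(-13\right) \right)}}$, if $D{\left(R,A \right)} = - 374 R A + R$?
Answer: $11 i \sqrt{215930} \approx 5111.5 i$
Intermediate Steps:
$D{\left(R,A \right)} = R - 374 A R$ ($D{\left(R,A \right)} = - 374 A R + R = R - 374 A R$)
$\sqrt{25657 + D{\left(-489,\left(5 + 6\right) \left(-13\right) \right)}} = \sqrt{25657 - 489 \left(1 - 374 \left(5 + 6\right) \left(-13\right)\right)} = \sqrt{25657 - 489 \left(1 - 374 \cdot 11 \left(-13\right)\right)} = \sqrt{25657 - 489 \left(1 - -53482\right)} = \sqrt{25657 - 489 \left(1 + 53482\right)} = \sqrt{25657 - 26153187} = \sqrt{-26127530} = 11 i \sqrt{215930}$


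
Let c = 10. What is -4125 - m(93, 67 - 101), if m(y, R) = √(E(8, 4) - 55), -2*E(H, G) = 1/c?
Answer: -4125 - I*√5505/10 ≈ -4125.0 - 7.4196*I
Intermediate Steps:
E(H, G) = -1/20 (E(H, G) = -½/10 = -½*⅒ = -1/20)
m(y, R) = I*√5505/10 (m(y, R) = √(-1/20 - 55) = √(-1101/20) = I*√5505/10)
-4125 - m(93, 67 - 101) = -4125 - I*√5505/10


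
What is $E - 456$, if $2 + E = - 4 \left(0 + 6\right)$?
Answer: $-482$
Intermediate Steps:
$E = -26$ ($E = -2 - 4 \left(0 + 6\right) = -2 - 24 = -26$)
$E - 456 = -26 - 456 = -482$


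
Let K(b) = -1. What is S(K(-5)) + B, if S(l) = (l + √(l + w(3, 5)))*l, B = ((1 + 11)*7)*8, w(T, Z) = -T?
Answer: 673 - 2*I ≈ 673.0 - 2.0*I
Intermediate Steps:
B = 672 (B = (12*7)*8 = 84*8 = 672)
S(l) = l*(l + √(-3 + l)) (S(l) = (l + √(l - 1*3))*l = (l + √(l - 3))*l = (l + √(-3 + l))*l = l*(l + √(-3 + l)))
S(K(-5)) + B = -(-1 + √(-3 - 1)) + 672 = -(-1 + √(-4)) + 672 = -(-1 + 2*I) + 672 = (1 - 2*I) + 672 = 673 - 2*I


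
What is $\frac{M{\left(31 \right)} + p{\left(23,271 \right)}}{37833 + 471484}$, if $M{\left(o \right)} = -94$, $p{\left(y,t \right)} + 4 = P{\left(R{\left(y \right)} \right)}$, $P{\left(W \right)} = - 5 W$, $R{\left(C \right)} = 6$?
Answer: $- \frac{128}{509317} \approx -0.00025132$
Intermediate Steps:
$p{\left(y,t \right)} = -34$ ($p{\left(y,t \right)} = -4 - 30 = -34$)
$\frac{M{\left(31 \right)} + p{\left(23,271 \right)}}{37833 + 471484} = \frac{-94 - 34}{37833 + 471484} = - \frac{128}{509317}$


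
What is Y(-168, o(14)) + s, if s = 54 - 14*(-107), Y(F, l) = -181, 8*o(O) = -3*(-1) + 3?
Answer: 1371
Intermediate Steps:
o(O) = ¾ (o(O) = (-3*(-1) + 3)/8 = (3 + 3)/8 = (⅛)*6 = ¾)
s = 1552 (s = 54 + 1498 = 1552)
Y(-168, o(14)) + s = -181 + 1552 = 1371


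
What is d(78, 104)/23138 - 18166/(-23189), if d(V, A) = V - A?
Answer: 209860997/268273541 ≈ 0.78226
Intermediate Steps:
d(78, 104)/23138 - 18166/(-23189) = (78 - 1*104)/23138 - 18166/(-23189) = (78 - 104)*(1/23138) - 18166*(-1/23189) = -26*1/23138 + 18166/23189 = -13/11569 + 18166/23189 = 209860997/268273541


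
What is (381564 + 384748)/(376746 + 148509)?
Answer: 766312/525255 ≈ 1.4589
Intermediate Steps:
(381564 + 384748)/(376746 + 148509) = 766312/525255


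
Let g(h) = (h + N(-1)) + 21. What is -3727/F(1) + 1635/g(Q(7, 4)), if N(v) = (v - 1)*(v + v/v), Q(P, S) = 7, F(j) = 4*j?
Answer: -12227/14 ≈ -873.36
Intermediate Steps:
N(v) = (1 + v)*(-1 + v) (N(v) = (-1 + v)*(v + 1) = (-1 + v)*(1 + v) = (1 + v)*(-1 + v))
g(h) = 21 + h (g(h) = (h + (-1 + (-1)**2)) + 21 = (h + (-1 + 1)) + 21 = (h + 0) + 21 = h + 21 = 21 + h)
-3727/F(1) + 1635/g(Q(7, 4)) = -3727/(4*1) + 1635/(21 + 7) = -3727/4 + 1635/28 = -12227/14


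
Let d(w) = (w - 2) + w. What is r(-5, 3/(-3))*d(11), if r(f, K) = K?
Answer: -20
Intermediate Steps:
d(w) = -2 + 2*w (d(w) = (-2 + w) + w = -2 + 2*w)
r(-5, 3/(-3))*d(11) = (3/(-3))*(-2 + 2*11) = (3*(-⅓))*(-2 + 22) = -1*20 = -20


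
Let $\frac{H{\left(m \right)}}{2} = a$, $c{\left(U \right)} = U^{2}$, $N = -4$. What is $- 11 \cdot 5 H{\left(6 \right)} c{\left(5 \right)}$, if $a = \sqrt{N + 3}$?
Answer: $- 2750 i \approx - 2750.0 i$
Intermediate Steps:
$a = i$ ($a = \sqrt{-4 + 3} = \sqrt{-1} = i \approx 1.0 i$)
$H{\left(m \right)} = 2 i$
$- 11 \cdot 5 H{\left(6 \right)} c{\left(5 \right)} = - 11 \cdot 5 \cdot 2 i 5^{2} = - 11 \cdot 10 i 25 = - 11 \cdot 250 i = - 2750 i$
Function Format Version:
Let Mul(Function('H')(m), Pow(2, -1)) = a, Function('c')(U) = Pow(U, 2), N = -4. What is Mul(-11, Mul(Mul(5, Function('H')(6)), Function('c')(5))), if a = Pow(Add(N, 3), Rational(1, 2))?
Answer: Mul(-2750, I) ≈ Mul(-2750.0, I)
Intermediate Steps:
a = I (a = Pow(Add(-4, 3), Rational(1, 2)) = Pow(-1, Rational(1, 2)) = I ≈ Mul(1.0000, I))
Function('H')(m) = Mul(2, I)
Mul(-11, Mul(Mul(5, Function('H')(6)), Function('c')(5))) = Mul(-11, Mul(Mul(5, Mul(2, I)), Pow(5, 2))) = Mul(-11, Mul(Mul(10, I), 25)) = Mul(-11, Mul(250, I)) = Mul(-2750, I)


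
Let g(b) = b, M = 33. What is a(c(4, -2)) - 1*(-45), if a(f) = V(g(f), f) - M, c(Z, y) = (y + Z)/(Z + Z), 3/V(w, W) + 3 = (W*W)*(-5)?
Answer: 588/53 ≈ 11.094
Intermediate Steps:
V(w, W) = 3/(-3 - 5*W²) (V(w, W) = 3/(-3 + (W*W)*(-5)) = 3/(-3 + W²*(-5)) = 3/(-3 - 5*W²))
c(Z, y) = (Z + y)/(2*Z) (c(Z, y) = (Z + y)/((2*Z)) = (Z + y)*(1/(2*Z)) = (Z + y)/(2*Z))
a(f) = -33 - 3/(3 + 5*f²) (a(f) = -3/(3 + 5*f²) - 1*33 = -3/(3 + 5*f²) - 33 = -33 - 3/(3 + 5*f²))
a(c(4, -2)) - 1*(-45) = 3*(-34 - 55*(4 - 2)²/64)/(3 + 5*((½)*(4 - 2)/4)²) - 1*(-45) = 3*(-34 - 55*((½)*(¼)*2)²)/(3 + 5*((½)*(¼)*2)²) + 45 = 3*(-34 - 55*(¼)²)/(3 + 5*(¼)²) + 45 = 3*(-34 - 55*1/16)/(3 + 5*(1/16)) + 45 = 3*(-34 - 55/16)/(3 + 5/16) + 45 = 3*(-599/16)/(53/16) + 45 = 3*(16/53)*(-599/16) + 45 = -1797/53 + 45 = 588/53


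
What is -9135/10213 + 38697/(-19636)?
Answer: -82083903/28648924 ≈ -2.8652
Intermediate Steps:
-9135/10213 + 38697/(-19636) = -9135*1/10213 + 38697*(-1/19636) = -1305/1459 - 38697/19636 = -82083903/28648924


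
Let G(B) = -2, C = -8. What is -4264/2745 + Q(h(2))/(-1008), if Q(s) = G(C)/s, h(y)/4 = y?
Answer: -1909967/1229760 ≈ -1.5531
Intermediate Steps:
h(y) = 4*y
Q(s) = -2/s
-4264/2745 + Q(h(2))/(-1008) = -4264/2745 - 2/(4*2)/(-1008) = -4264*1/2745 - 2/8*(-1/1008) = -4264/2745 - 2*⅛*(-1/1008) = -4264/2745 - ¼*(-1/1008) = -4264/2745 + 1/4032 = -1909967/1229760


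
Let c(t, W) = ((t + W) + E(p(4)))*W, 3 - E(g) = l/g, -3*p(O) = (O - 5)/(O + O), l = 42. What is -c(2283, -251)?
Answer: 257777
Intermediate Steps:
p(O) = -(-5 + O)/(6*O) (p(O) = -(O - 5)/(3*(O + O)) = -(-5 + O)/(3*(2*O)) = -(-5 + O)*1/(2*O)/3 = -(-5 + O)/(6*O))
E(g) = 3 - 42/g
c(t, W) = W*(-1005 + W + t) (c(t, W) = ((t + W) + (3 - 42*24/(5 - 1*4)))*W = ((W + t) + (3 - 42*24/(5 - 4)))*W = ((W + t) + (3 - 42/((1/6)*(1/4)*1)))*W = ((W + t) + (3 - 42/1/24))*W = ((W + t) + (3 - 42*24))*W = ((W + t) + (3 - 1008))*W = ((W + t) - 1005)*W = (-1005 + W + t)*W = W*(-1005 + W + t))
-c(2283, -251) = -(-251)*(-1005 - 251 + 2283) = -(-251)*1027 = -1*(-257777) = 257777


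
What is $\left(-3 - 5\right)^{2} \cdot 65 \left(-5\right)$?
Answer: $-20800$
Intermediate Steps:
$\left(-3 - 5\right)^{2} \cdot 65 \left(-5\right) = \left(-8\right)^{2} \cdot 65 \left(-5\right) = 64 \cdot 65 \left(-5\right) = 4160 \left(-5\right) = -20800$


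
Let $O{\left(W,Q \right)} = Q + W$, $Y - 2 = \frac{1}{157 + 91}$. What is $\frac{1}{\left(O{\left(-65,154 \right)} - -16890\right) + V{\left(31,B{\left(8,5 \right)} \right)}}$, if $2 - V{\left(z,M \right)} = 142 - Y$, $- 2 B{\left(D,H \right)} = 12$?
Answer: $\frac{248}{4176569} \approx 5.9379 \cdot 10^{-5}$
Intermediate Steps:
$B{\left(D,H \right)} = -6$ ($B{\left(D,H \right)} = \left(- \frac{1}{2}\right) 12 = -6$)
$Y = \frac{497}{248}$ ($Y = 2 + \frac{1}{157 + 91} = 2 + \frac{1}{248} = \frac{497}{248} \approx 2.004$)
$V{\left(z,M \right)} = - \frac{34223}{248}$ ($V{\left(z,M \right)} = 2 - \left(142 - \frac{497}{248}\right) = 2 - \frac{34719}{248} = - \frac{34223}{248}$)
$\frac{1}{\left(O{\left(-65,154 \right)} - -16890\right) + V{\left(31,B{\left(8,5 \right)} \right)}} = \frac{1}{\left(\left(154 - 65\right) - -16890\right) - \frac{34223}{248}} = \frac{1}{\left(89 + 16890\right) - \frac{34223}{248}} = \frac{1}{16979 - \frac{34223}{248}} = \frac{1}{\frac{4176569}{248}} = \frac{248}{4176569}$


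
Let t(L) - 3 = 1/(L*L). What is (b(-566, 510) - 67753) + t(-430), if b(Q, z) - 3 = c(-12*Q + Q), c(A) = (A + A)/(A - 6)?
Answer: -3895601594249/57503900 ≈ -67745.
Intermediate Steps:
t(L) = 3 + L**(-2) (t(L) = 3 + 1/(L*L) = 3 + 1/(L**2) = 3 + L**(-2))
c(A) = 2*A/(-6 + A) (c(A) = (2*A)/(-6 + A) = 2*A/(-6 + A))
b(Q, z) = 3 - 22*Q/(-6 - 11*Q) (b(Q, z) = 3 + 2*(-12*Q + Q)/(-6 + (-12*Q + Q)) = 3 + 2*(-11*Q)/(-6 - 11*Q) = 3 - 22*Q/(-6 - 11*Q))
(b(-566, 510) - 67753) + t(-430) = ((18 + 55*(-566))/(6 + 11*(-566)) - 67753) + (3 + (-430)**(-2)) = ((18 - 31130)/(6 - 6226) - 67753) + (3 + 1/184900) = (-31112/(-6220) - 67753) + 554701/184900 = (-1/6220*(-31112) - 67753) + 554701/184900 = (7778/1555 - 67753) + 554701/184900 = -105348137/1555 + 554701/184900 = -3895601594249/57503900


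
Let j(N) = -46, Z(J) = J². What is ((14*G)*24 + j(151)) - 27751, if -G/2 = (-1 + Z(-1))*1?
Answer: -27797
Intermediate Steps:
G = 0 (G = -2*(-1 + (-1)²) = -2*(-1 + 1) = -0 = -2*0 = 0)
((14*G)*24 + j(151)) - 27751 = ((14*0)*24 - 46) - 27751 = (0*24 - 46) - 27751 = (0 - 46) - 27751 = -46 - 27751 = -27797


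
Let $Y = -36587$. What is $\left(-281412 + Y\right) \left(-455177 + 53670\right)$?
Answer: $127678824493$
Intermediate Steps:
$\left(-281412 + Y\right) \left(-455177 + 53670\right) = \left(-281412 - 36587\right) \left(-455177 + 53670\right) = \left(-317999\right) \left(-401507\right) = 127678824493$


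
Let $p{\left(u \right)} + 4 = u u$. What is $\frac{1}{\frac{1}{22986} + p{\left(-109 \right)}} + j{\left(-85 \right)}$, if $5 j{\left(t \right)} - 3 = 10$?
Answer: $\frac{3549176329}{1365023615} \approx 2.6001$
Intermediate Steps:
$j{\left(t \right)} = \frac{13}{5}$ ($j{\left(t \right)} = \frac{3}{5} + \frac{1}{5} \cdot 10 = \frac{3}{5} + 2 = \frac{13}{5}$)
$p{\left(u \right)} = -4 + u^{2}$ ($p{\left(u \right)} = -4 + u u = -4 + u^{2}$)
$\frac{1}{\frac{1}{22986} + p{\left(-109 \right)}} + j{\left(-85 \right)} = \frac{1}{\frac{1}{22986} - \left(4 - \left(-109\right)^{2}\right)} + \frac{13}{5} = \frac{1}{\frac{1}{22986} + \left(-4 + 11881\right)} + \frac{13}{5} = \frac{1}{\frac{1}{22986} + 11877} + \frac{13}{5} = \frac{1}{\frac{273004723}{22986}} + \frac{13}{5} = \frac{22986}{273004723} + \frac{13}{5} = \frac{3549176329}{1365023615}$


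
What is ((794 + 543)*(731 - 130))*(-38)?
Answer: -30534406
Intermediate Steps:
((794 + 543)*(731 - 130))*(-38) = (1337*601)*(-38) = 803537*(-38) = -30534406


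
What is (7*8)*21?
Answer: 1176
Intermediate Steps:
(7*8)*21 = 56*21 = 1176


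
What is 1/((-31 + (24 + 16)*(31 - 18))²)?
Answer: 1/239121 ≈ 4.1820e-6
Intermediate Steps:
1/((-31 + (24 + 16)*(31 - 18))²) = 1/((-31 + 40*13)²) = 1/((-31 + 520)²) = 1/(489²) = 1/239121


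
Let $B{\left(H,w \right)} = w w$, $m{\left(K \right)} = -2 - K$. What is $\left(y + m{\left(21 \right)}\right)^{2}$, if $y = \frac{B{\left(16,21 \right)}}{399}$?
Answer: $\frac{173056}{361} \approx 479.38$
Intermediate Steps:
$B{\left(H,w \right)} = w^{2}$
$y = \frac{21}{19}$ ($y = \frac{21^{2}}{399} = 441 \cdot \frac{1}{399} = \frac{21}{19} \approx 1.1053$)
$\left(y + m{\left(21 \right)}\right)^{2} = \left(\frac{21}{19} - 23\right)^{2} = \left(- \frac{416}{19}\right)^{2} = \frac{173056}{361}$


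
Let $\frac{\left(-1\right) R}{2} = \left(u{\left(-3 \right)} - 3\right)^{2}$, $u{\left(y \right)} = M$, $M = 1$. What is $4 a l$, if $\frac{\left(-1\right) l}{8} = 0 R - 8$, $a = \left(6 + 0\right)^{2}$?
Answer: $9216$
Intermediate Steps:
$u{\left(y \right)} = 1$
$a = 36$ ($a = 6^{2} = 36$)
$R = -8$ ($R = - 2 \left(1 - 3\right)^{2} = - 2 \left(-2\right)^{2} = \left(-2\right) 4 = -8$)
$l = 64$ ($l = - 8 \left(0 \left(-8\right) - 8\right) = - 8 \left(0 - 8\right) = \left(-8\right) \left(-8\right) = 64$)
$4 a l = 4 \cdot 36 \cdot 64 = 144 \cdot 64 = 9216$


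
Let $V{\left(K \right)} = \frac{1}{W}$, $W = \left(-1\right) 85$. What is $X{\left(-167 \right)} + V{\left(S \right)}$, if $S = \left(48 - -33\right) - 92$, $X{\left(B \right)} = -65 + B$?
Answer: $- \frac{19721}{85} \approx -232.01$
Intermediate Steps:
$W = -85$
$S = -11$ ($S = \left(48 + 33\right) - 92 = 81 - 92 = -11$)
$V{\left(K \right)} = - \frac{1}{85}$ ($V{\left(K \right)} = \frac{1}{-85} = - \frac{1}{85}$)
$X{\left(-167 \right)} + V{\left(S \right)} = \left(-65 - 167\right) - \frac{1}{85} = -232 - \frac{1}{85} = - \frac{19721}{85}$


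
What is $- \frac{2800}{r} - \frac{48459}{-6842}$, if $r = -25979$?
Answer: $\frac{1278073961}{177748318} \approx 7.1904$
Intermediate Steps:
$- \frac{2800}{r} - \frac{48459}{-6842} = - \frac{2800}{-25979} - \frac{48459}{-6842} = \left(-2800\right) \left(- \frac{1}{25979}\right) - - \frac{48459}{6842} = \frac{2800}{25979} + \frac{48459}{6842} = \frac{1278073961}{177748318}$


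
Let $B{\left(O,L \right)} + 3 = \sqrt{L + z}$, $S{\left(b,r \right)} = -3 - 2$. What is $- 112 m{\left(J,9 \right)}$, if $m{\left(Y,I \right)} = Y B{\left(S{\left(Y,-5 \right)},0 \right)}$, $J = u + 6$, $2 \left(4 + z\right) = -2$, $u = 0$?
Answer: $2016 - 672 i \sqrt{5} \approx 2016.0 - 1502.6 i$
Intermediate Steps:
$z = -5$ ($z = -4 + \frac{1}{2} \left(-2\right) = -4 - 1 = -5$)
$S{\left(b,r \right)} = -5$ ($S{\left(b,r \right)} = -3 - 2 = -5$)
$B{\left(O,L \right)} = -3 + \sqrt{-5 + L}$ ($B{\left(O,L \right)} = -3 + \sqrt{L - 5} = -3 + \sqrt{-5 + L}$)
$J = 6$ ($J = 0 + 6 = 6$)
$m{\left(Y,I \right)} = Y \left(-3 + i \sqrt{5}\right)$ ($m{\left(Y,I \right)} = Y \left(-3 + \sqrt{-5 + 0}\right) = Y \left(-3 + \sqrt{-5}\right) = Y \left(-3 + i \sqrt{5}\right)$)
$- 112 m{\left(J,9 \right)} = - 112 \cdot 6 \left(-3 + i \sqrt{5}\right) = - 112 \left(-18 + 6 i \sqrt{5}\right) = 2016 - 672 i \sqrt{5}$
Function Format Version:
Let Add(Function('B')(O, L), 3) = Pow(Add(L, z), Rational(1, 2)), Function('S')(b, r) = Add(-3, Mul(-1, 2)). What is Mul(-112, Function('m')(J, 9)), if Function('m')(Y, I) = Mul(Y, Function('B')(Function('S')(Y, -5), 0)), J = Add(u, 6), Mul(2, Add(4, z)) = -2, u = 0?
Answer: Add(2016, Mul(-672, I, Pow(5, Rational(1, 2)))) ≈ Add(2016.0, Mul(-1502.6, I))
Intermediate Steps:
z = -5 (z = Add(-4, Mul(Rational(1, 2), -2)) = Add(-4, -1) = -5)
Function('S')(b, r) = -5 (Function('S')(b, r) = Add(-3, -2) = -5)
Function('B')(O, L) = Add(-3, Pow(Add(-5, L), Rational(1, 2))) (Function('B')(O, L) = Add(-3, Pow(Add(L, -5), Rational(1, 2))) = Add(-3, Pow(Add(-5, L), Rational(1, 2))))
J = 6 (J = Add(0, 6) = 6)
Function('m')(Y, I) = Mul(Y, Add(-3, Mul(I, Pow(5, Rational(1, 2))))) (Function('m')(Y, I) = Mul(Y, Add(-3, Pow(Add(-5, 0), Rational(1, 2)))) = Mul(Y, Add(-3, Pow(-5, Rational(1, 2)))) = Mul(Y, Add(-3, Mul(I, Pow(5, Rational(1, 2))))))
Mul(-112, Function('m')(J, 9)) = Mul(-112, Mul(6, Add(-3, Mul(I, Pow(5, Rational(1, 2)))))) = Mul(-112, Add(-18, Mul(6, I, Pow(5, Rational(1, 2))))) = Add(2016, Mul(-672, I, Pow(5, Rational(1, 2))))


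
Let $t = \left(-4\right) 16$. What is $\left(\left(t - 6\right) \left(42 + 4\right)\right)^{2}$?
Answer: $10368400$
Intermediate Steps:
$t = -64$
$\left(\left(t - 6\right) \left(42 + 4\right)\right)^{2} = \left(\left(-64 - 6\right) \left(42 + 4\right)\right)^{2} = \left(\left(-70\right) 46\right)^{2} = \left(-3220\right)^{2} = 10368400$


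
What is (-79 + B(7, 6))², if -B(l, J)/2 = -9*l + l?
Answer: 1089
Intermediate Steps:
B(l, J) = 16*l (B(l, J) = -2*(-9*l + l) = -(-16)*l = 16*l)
(-79 + B(7, 6))² = (-79 + 16*7)² = (-79 + 112)² = 33² = 1089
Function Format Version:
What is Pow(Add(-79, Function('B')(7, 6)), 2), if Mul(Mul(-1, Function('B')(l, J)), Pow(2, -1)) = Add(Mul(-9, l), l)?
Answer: 1089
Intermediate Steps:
Function('B')(l, J) = Mul(16, l) (Function('B')(l, J) = Mul(-2, Add(Mul(-9, l), l)) = Mul(-2, Mul(-8, l)) = Mul(16, l))
Pow(Add(-79, Function('B')(7, 6)), 2) = Pow(Add(-79, Mul(16, 7)), 2) = Pow(Add(-79, 112), 2) = Pow(33, 2) = 1089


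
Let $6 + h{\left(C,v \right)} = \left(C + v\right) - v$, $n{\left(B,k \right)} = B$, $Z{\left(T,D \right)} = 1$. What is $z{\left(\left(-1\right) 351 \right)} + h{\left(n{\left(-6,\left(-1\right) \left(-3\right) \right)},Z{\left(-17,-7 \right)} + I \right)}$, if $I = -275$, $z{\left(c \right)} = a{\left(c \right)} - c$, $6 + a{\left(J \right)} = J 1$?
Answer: $-18$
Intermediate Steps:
$a{\left(J \right)} = -6 + J$ ($a{\left(J \right)} = -6 + J 1 = -6 + J$)
$z{\left(c \right)} = -6$ ($z{\left(c \right)} = \left(-6 + c\right) - c = -6$)
$h{\left(C,v \right)} = -6 + C$ ($h{\left(C,v \right)} = -6 + \left(\left(C + v\right) - v\right) = -6 + C$)
$z{\left(\left(-1\right) 351 \right)} + h{\left(n{\left(-6,\left(-1\right) \left(-3\right) \right)},Z{\left(-17,-7 \right)} + I \right)} = -6 - 12 = -18$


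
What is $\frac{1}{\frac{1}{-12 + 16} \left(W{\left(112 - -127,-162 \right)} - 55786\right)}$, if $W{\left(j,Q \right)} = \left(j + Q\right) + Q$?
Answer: $- \frac{4}{55871} \approx -7.1593 \cdot 10^{-5}$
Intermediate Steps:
$W{\left(j,Q \right)} = j + 2 Q$ ($W{\left(j,Q \right)} = \left(Q + j\right) + Q = j + 2 Q$)
$\frac{1}{\frac{1}{-12 + 16} \left(W{\left(112 - -127,-162 \right)} - 55786\right)} = \frac{1}{\frac{1}{-12 + 16} \left(\left(\left(112 - -127\right) + 2 \left(-162\right)\right) - 55786\right)} = \frac{1}{\frac{1}{4} \left(\left(\left(112 + 127\right) - 324\right) - 55786\right)} = \frac{\frac{1}{\frac{1}{4}}}{\left(239 - 324\right) - 55786} = \frac{4}{-85 - 55786} = \frac{4}{-55871} = 4 \left(- \frac{1}{55871}\right) = - \frac{4}{55871}$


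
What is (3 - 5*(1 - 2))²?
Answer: 64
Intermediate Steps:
(3 - 5*(1 - 2))² = (3 - 5*(-1))² = (3 + 5)² = 8² = 64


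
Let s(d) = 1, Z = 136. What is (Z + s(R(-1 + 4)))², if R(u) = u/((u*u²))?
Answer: 18769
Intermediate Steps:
R(u) = u⁻² (R(u) = u/(u³) = u/u³ = u⁻²)
(Z + s(R(-1 + 4)))² = (136 + 1)² = 137² = 18769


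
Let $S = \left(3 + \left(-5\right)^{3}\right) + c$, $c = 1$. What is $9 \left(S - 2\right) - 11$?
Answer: $-1118$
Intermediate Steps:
$S = -121$ ($S = \left(3 + \left(-5\right)^{3}\right) + 1 = \left(3 - 125\right) + 1 = -122 + 1 = -121$)
$9 \left(S - 2\right) - 11 = 9 \left(-121 - 2\right) - 11 = 9 \left(-123\right) - 11 = -1107 - 11 = -1118$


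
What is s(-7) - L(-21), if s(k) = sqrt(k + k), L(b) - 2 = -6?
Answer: 4 + I*sqrt(14) ≈ 4.0 + 3.7417*I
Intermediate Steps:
L(b) = -4 (L(b) = 2 - 6 = -4)
s(k) = sqrt(2)*sqrt(k) (s(k) = sqrt(2*k) = sqrt(2)*sqrt(k))
s(-7) - L(-21) = sqrt(2)*sqrt(-7) - 1*(-4) = sqrt(2)*(I*sqrt(7)) + 4 = I*sqrt(14) + 4 = 4 + I*sqrt(14)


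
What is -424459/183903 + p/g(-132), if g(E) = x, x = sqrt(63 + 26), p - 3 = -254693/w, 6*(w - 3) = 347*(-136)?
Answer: -424459/183903 + 834840*sqrt(89)/2099243 ≈ 1.4437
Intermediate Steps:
w = -23587/3 (w = 3 + (347*(-136))/6 = 3 + (1/6)*(-47192) = 3 - 23596/3 = -23587/3 ≈ -7862.3)
p = 834840/23587 (p = 3 - 254693/(-23587/3) = 3 - 254693*(-3/23587) = 3 + 764079/23587 = 834840/23587 ≈ 35.394)
x = sqrt(89) ≈ 9.4340
g(E) = sqrt(89)
-424459/183903 + p/g(-132) = -424459/183903 + 834840/(23587*(sqrt(89))) = -424459*1/183903 + 834840*(sqrt(89)/89)/23587 = -424459/183903 + 834840*sqrt(89)/2099243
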